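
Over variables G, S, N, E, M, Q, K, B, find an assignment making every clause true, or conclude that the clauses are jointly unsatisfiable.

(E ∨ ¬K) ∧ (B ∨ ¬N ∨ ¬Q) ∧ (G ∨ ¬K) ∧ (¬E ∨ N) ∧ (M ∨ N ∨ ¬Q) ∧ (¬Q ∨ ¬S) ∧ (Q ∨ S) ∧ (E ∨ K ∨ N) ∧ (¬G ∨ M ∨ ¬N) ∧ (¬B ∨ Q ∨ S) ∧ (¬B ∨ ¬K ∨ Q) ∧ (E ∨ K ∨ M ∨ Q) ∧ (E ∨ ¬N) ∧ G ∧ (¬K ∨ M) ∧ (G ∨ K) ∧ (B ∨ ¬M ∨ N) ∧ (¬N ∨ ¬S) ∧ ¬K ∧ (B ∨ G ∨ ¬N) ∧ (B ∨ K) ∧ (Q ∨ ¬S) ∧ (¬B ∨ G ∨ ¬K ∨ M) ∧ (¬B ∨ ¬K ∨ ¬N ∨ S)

G=T, S=F, N=T, E=T, M=T, Q=T, K=F, B=T

Unit clause (G) forces G = True.
Unit clause (¬K) forces K = False.
In (B ∨ K) only B is left, so B = True.
Try S = True:
  (¬Q ∨ ¬S) forces Q = False.
  clause (Q ∨ ¬S) is falsified — backtrack.
So S = False.
  then (Q ∨ S) forces Q = True.
Try N = False:
  (¬E ∨ N) forces E = False.
  clause (E ∨ K ∨ N) is falsified — backtrack.
So N = True.
  then (¬G ∨ M ∨ ¬N) forces M = True.
  then (E ∨ ¬N) forces E = True.
All clauses satisfied.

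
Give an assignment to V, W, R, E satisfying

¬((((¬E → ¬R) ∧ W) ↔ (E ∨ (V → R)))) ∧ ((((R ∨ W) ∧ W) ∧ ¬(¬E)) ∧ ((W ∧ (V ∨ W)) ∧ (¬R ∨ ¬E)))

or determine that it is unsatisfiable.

Unsatisfiable

Case E = True: the formula simplifies to ¬W ∧ (((R ∨ W) ∧ W) ∧ ((W ∧ (V ∨ W)) ∧ ¬R)).
  W = True: the conjunct ¬W is False.
  W = False: the conjunct W is False.
Case E = False: the conjunct ¬(¬E) becomes ¬(¬False) = False.
Both cases fail — unsatisfiable.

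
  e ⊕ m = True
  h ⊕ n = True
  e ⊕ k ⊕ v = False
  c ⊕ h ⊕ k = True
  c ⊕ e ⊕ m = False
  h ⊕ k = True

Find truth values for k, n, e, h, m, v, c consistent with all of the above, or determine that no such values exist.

Unsatisfiable — no assignment works.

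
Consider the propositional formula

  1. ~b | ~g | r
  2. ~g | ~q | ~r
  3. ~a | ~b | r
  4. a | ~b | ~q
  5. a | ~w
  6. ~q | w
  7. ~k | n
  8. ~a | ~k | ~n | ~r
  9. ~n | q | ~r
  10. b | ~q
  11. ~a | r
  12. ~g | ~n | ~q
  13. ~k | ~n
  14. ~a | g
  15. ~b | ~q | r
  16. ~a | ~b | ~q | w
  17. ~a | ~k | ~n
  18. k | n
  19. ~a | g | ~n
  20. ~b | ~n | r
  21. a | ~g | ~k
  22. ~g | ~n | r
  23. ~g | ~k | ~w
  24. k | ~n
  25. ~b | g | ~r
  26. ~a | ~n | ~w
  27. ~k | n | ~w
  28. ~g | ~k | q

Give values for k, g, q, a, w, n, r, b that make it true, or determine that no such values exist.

Unsatisfiable — no assignment works.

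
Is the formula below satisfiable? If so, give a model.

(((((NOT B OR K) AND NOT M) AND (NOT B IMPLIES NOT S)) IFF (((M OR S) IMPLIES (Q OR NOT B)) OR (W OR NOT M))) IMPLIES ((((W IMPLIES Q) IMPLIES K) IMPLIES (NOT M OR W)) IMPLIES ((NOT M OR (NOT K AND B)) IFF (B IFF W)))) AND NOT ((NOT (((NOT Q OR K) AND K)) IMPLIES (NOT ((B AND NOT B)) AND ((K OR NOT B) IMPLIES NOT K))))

No satisfying assignment exists.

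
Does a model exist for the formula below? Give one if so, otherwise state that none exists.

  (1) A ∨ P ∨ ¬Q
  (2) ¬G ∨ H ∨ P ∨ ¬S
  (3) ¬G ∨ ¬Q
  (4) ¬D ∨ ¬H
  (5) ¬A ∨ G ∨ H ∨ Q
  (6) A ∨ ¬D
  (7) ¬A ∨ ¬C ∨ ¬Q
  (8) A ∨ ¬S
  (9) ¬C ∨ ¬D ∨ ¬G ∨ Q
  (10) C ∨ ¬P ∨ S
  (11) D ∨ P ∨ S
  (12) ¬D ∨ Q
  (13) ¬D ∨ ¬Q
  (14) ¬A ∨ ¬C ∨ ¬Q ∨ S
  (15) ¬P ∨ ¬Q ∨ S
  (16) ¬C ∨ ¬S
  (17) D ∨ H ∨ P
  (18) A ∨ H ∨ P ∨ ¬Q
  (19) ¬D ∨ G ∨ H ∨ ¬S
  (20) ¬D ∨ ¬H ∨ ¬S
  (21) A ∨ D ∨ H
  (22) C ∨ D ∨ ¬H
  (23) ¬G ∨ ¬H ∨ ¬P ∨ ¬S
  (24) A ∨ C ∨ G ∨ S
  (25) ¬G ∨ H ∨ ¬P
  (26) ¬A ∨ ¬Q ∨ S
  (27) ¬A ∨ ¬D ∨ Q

G=F; C=T; D=F; S=F; A=F; H=T; P=T; Q=F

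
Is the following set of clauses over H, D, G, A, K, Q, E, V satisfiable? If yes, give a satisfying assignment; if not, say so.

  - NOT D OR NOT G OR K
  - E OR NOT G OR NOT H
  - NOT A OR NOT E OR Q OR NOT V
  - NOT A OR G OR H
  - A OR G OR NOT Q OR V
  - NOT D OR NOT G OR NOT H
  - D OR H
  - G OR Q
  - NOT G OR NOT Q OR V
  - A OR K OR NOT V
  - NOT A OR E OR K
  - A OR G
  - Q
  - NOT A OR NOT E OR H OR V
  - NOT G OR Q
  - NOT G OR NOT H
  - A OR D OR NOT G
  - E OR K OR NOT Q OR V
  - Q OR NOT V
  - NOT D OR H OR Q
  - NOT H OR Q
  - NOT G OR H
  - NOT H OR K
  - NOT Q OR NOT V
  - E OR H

H = True; D = False; G = False; A = True; K = True; Q = True; E = False; V = False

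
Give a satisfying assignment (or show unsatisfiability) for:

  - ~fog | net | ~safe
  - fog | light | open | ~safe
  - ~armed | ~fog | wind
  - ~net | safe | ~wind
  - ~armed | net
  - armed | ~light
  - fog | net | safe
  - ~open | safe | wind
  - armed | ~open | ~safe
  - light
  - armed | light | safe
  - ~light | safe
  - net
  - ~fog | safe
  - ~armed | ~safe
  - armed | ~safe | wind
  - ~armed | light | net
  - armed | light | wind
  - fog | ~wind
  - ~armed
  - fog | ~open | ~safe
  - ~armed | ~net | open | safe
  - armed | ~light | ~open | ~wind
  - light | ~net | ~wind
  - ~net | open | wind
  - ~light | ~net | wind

The formula is unsatisfiable.

Case light = True:
  (armed | ~light) forces armed = True.
  Clause (~armed) is falsified — contradiction.
Case light = False:
  Clause (light) is falsified — contradiction.
Both cases fail, so the formula is unsatisfiable.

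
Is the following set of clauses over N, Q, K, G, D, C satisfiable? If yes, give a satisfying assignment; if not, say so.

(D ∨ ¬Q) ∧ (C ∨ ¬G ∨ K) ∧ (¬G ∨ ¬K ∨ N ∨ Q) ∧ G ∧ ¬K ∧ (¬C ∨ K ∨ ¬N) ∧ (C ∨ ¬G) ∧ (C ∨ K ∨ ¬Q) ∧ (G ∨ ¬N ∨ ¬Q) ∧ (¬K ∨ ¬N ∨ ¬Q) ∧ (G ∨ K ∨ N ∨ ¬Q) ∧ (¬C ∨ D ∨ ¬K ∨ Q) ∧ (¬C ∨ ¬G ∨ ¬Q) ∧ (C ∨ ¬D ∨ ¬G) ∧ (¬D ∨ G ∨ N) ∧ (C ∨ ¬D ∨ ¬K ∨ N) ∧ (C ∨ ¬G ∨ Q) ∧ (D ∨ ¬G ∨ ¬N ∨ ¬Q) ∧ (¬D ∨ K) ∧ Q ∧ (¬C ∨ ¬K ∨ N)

Case Q = True:
  (D ∨ ¬Q) forces D = True.
  (G) forces G = True.
  (¬K) forces K = False.
  Clause (¬D ∨ K) is falsified — contradiction.
Case Q = False:
  Clause (Q) is falsified — contradiction.
Both cases fail, so the formula is unsatisfiable.

No satisfying assignment exists.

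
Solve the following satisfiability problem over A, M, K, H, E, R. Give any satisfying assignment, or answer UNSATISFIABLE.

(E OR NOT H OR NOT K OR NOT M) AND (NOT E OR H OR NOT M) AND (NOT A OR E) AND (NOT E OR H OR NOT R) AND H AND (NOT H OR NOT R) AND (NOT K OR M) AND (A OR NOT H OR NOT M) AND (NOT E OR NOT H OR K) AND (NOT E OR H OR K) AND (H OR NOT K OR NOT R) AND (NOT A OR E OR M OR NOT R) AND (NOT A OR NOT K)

A=F, M=F, K=F, H=T, E=F, R=F

Unit clause (H) forces H = True.
In (NOT H OR NOT R) only NOT R is left, so R = False.
Set A = False.
  then (A OR NOT H OR NOT M) forces M = False.
  then (NOT K OR M) forces K = False.
  then (NOT E OR NOT H OR K) forces E = False.
All clauses satisfied.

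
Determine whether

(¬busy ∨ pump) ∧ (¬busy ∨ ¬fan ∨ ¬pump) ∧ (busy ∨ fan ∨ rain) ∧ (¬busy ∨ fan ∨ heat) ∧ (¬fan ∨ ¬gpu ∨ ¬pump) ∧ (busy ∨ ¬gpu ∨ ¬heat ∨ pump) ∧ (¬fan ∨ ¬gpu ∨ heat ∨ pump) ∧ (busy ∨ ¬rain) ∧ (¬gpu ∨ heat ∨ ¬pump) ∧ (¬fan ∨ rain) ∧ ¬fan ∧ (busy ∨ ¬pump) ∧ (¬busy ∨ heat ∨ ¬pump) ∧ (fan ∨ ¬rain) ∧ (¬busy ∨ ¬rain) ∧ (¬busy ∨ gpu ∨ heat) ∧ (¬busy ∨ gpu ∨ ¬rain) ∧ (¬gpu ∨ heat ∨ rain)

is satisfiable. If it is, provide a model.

Unit clause (¬fan) forces fan = False.
In (fan ∨ ¬rain) only ¬rain is left, so rain = False.
In (busy ∨ fan ∨ rain) only busy is left, so busy = True.
In (¬busy ∨ fan ∨ heat) only heat is left, so heat = True.
In (¬busy ∨ pump) only pump is left, so pump = True.
Set gpu = False.
All clauses satisfied.

pump: True, heat: True, busy: True, rain: False, fan: False, gpu: False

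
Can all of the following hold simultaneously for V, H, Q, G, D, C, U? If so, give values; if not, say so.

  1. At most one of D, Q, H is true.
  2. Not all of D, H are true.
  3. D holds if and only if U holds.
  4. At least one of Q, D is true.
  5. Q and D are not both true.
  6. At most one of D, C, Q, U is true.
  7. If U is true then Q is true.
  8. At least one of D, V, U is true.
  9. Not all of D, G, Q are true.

V = True, H = False, Q = True, G = True, D = False, C = False, U = False

  (1) {D, Q, H}: 1 true — at most one ✓
  (2) {D, H}: 0/2 true — not all ✓
  (3) D=F, U=F — same ✓
  (4) {Q, D}: 1 true — at least one ✓
  (5) Q=T, D=F — not both ✓
  (6) {D, C, Q, U}: 1 true — at most one ✓
  (7) U=F ⇒ Q: vacuous ✓
  (8) {D, V, U}: 1 true — at least one ✓
  (9) {D, G, Q}: 2/3 true — not all ✓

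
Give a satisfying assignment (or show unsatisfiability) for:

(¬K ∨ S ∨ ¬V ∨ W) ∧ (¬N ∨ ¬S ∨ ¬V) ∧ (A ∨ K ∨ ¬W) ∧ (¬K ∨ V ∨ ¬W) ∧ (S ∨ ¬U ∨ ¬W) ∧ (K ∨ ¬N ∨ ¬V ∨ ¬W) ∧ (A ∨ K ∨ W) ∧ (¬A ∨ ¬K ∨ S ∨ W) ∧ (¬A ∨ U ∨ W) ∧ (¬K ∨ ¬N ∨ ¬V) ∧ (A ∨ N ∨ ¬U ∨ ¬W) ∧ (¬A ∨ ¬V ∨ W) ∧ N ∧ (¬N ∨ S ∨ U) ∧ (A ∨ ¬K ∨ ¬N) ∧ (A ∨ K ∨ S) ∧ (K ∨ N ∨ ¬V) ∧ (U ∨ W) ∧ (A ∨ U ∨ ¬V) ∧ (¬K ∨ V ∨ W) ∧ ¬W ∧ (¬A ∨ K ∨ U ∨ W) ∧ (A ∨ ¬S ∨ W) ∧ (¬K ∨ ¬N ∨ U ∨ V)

V: False, A: True, K: False, N: True, W: False, S: True, U: True

Unit clause (N) forces N = True.
Unit clause (¬W) forces W = False.
In (U ∨ W) only U is left, so U = True.
Set V = False.
  then (¬K ∨ V ∨ W) forces K = False.
  then (A ∨ K ∨ W) forces A = True.
Set S = True.
All clauses satisfied.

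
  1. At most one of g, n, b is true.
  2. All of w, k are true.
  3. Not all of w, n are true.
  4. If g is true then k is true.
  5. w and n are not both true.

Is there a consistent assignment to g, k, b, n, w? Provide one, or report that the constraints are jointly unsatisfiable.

g = False, k = True, b = False, n = False, w = True

  (1) {g, n, b}: 0 true — at most one ✓
  (2) {w, k}: all 2 true ✓
  (3) {w, n}: 1/2 true — not all ✓
  (4) g=F ⇒ k: vacuous ✓
  (5) w=T, n=F — not both ✓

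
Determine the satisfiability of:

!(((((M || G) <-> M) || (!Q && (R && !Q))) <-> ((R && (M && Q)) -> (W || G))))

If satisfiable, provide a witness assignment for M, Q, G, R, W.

M=F; Q=T; G=T; R=T; W=T

  !(((((M || G) <-> M) || (!Q && (R && !Q))) <-> ((R && (M && Q)) -> (W || G)))) = True
    (((M || G) <-> M) || (!Q && (R && !Q))) <-> ((R && (M && Q)) -> (W || G)) = False
      ((M || G) <-> M) || (!Q && (R && !Q)) = False
        (M || G) <-> M = False
          M || G = True
        !Q && (R && !Q) = False
          !Q = False
          R && !Q = False
            !Q = False
      (R && (M && Q)) -> (W || G) = True
        R && (M && Q) = False
          M && Q = False
        W || G = True
The formula evaluates to True.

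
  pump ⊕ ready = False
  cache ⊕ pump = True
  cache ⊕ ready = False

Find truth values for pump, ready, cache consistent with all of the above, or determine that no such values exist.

UNSATISFIABLE

Adding constraints 1, 2, 3 mod 2: every variable appears an even number of times on the left, so the left side is 0.
But the right sides sum to 1 (mod 2). 0 ≠ 1 — the system is inconsistent.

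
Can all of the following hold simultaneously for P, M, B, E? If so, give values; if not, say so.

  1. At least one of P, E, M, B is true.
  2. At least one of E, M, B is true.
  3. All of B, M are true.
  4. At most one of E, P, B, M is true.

Case M = True:
  (3) forces B = True.
  Constraint (4) is violated (B=T, M=T) — contradiction.
Case M = False:
  Constraint (3) is violated (M=F) — contradiction.
Both cases fail — unsatisfiable.

No satisfying assignment exists.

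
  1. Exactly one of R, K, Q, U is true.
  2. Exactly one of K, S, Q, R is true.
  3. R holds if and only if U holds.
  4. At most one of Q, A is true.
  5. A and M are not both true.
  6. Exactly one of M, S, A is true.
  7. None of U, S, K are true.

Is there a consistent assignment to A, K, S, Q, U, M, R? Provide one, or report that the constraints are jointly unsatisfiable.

A=F, K=F, S=F, Q=T, U=F, M=T, R=F

  (1) {R, K, Q, U}: 1 true — exactly one ✓
  (2) {K, S, Q, R}: 1 true — exactly one ✓
  (3) R=F, U=F — same ✓
  (4) {Q, A}: 1 true — at most one ✓
  (5) A=F, M=T — not both ✓
  (6) {M, S, A}: 1 true — exactly one ✓
  (7) {U, S, K}: 0 true — none ✓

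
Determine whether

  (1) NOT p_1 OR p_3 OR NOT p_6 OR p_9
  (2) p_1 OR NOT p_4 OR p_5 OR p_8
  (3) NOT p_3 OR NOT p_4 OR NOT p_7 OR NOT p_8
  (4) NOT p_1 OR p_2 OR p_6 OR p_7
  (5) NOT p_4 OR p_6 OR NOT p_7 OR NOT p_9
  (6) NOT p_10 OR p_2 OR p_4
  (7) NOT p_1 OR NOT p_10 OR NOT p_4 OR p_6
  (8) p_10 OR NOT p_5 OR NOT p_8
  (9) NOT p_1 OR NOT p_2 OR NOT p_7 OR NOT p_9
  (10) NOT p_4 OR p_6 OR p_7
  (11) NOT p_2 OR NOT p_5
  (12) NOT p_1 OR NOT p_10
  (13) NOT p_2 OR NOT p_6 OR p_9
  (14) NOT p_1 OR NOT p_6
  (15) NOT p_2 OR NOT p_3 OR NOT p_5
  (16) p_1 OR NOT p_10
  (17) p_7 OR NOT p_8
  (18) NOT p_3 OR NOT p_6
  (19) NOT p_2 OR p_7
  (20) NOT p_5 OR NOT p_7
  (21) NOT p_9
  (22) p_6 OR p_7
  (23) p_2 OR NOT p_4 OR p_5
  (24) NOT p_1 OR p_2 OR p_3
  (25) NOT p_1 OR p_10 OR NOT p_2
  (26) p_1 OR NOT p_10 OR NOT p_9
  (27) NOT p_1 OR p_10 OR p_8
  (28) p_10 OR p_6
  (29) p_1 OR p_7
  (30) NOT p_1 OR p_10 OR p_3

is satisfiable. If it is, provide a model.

p_1 = False, p_2 = False, p_3 = False, p_4 = False, p_5 = False, p_6 = True, p_7 = True, p_8 = False, p_9 = False, p_10 = False

Unit clause (NOT p_9) forces p_9 = False.
Set p_1 = False.
  then (p_1 OR NOT p_10) forces p_10 = False.
  then (p_10 OR p_6) forces p_6 = True.
  then (p_1 OR p_7) forces p_7 = True.
  then (NOT p_2 OR NOT p_6 OR p_9) forces p_2 = False.
  then (NOT p_3 OR NOT p_6) forces p_3 = False.
  then (NOT p_5 OR NOT p_7) forces p_5 = False.
  then (p_2 OR NOT p_4 OR p_5) forces p_4 = False.
Set p_8 = False.
All clauses satisfied.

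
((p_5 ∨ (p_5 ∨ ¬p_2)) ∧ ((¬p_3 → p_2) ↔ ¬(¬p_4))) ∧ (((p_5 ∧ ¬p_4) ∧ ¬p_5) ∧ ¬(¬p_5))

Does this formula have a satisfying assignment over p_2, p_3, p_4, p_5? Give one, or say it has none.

Case p_5 = True: the conjunct ¬p_5 is False.
Case p_5 = False: the conjunct p_5 is False.
Both cases fail — unsatisfiable.

No satisfying assignment exists.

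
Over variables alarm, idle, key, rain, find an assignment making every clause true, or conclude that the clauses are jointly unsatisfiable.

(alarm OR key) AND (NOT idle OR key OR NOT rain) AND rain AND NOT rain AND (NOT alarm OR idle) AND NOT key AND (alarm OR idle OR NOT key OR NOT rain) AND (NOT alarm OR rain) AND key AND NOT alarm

The formula is unsatisfiable.

Case key = True:
  Clause (NOT key) is falsified — contradiction.
Case key = False:
  Clause (key) is falsified — contradiction.
Both cases fail, so the formula is unsatisfiable.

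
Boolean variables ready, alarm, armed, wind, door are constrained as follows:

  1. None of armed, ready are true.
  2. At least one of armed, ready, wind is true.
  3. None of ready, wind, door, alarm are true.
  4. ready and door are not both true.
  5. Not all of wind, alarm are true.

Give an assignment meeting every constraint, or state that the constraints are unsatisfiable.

UNSATISFIABLE

Case wind = True:
  Constraint (3) is violated (wind=T) — contradiction.
Case wind = False:
  (1) forces armed = False.
  (1) forces ready = False.
  Constraint (2) is violated (armed=F, ready=F, wind=F) — contradiction.
Both cases fail — unsatisfiable.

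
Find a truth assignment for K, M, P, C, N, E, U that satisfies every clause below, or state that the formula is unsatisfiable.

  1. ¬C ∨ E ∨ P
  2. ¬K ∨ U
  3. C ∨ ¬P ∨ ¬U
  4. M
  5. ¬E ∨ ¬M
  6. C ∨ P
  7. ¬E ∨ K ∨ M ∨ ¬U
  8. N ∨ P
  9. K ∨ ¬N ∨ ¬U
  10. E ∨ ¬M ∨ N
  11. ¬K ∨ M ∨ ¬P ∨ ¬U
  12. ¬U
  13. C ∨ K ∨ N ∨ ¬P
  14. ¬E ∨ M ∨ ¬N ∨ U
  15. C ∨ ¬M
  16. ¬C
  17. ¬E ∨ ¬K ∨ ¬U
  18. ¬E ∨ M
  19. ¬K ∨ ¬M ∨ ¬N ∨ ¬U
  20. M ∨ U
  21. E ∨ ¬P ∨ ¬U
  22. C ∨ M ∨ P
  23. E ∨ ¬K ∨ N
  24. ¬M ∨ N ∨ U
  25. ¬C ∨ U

Unsatisfiable — no assignment works.

Case C = True:
  Clause (¬C) is falsified — contradiction.
Case C = False:
  (M) forces M = True.
  Clause (C ∨ ¬M) is falsified — contradiction.
Both cases fail, so the formula is unsatisfiable.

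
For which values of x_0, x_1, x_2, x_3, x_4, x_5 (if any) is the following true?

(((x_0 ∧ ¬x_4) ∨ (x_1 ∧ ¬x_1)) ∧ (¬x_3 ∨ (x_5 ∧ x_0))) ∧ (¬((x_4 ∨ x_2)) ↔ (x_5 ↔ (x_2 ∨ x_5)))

x_0=T, x_1=F, x_2=F, x_3=F, x_4=F, x_5=F

  ((x_0 ∧ ¬x_4) ∨ (x_1 ∧ ¬x_1)) ∧ (¬x_3 ∨ (x_5 ∧ x_0)) = True
    (x_0 ∧ ¬x_4) ∨ (x_1 ∧ ¬x_1) = True
      x_0 ∧ ¬x_4 = True
        ¬x_4 = True
      x_1 ∧ ¬x_1 = False
        ¬x_1 = True
    ¬x_3 ∨ (x_5 ∧ x_0) = True
      ¬x_3 = True
      x_5 ∧ x_0 = False
  ¬((x_4 ∨ x_2)) ↔ (x_5 ↔ (x_2 ∨ x_5)) = True
    ¬((x_4 ∨ x_2)) = True
      x_4 ∨ x_2 = False
    x_5 ↔ (x_2 ∨ x_5) = True
      x_2 ∨ x_5 = False
Both conjuncts True, so the formula holds.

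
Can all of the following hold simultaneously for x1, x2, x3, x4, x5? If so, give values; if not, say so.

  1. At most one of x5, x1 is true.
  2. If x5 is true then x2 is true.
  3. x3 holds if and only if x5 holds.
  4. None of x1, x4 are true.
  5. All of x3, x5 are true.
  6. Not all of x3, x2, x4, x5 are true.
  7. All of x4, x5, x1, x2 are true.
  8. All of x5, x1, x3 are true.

Unsatisfiable — no assignment works.

Case x1 = True:
  Constraint (4) is violated (x1=T) — contradiction.
Case x1 = False:
  Constraint (7) is violated (x1=F) — contradiction.
Both cases fail — unsatisfiable.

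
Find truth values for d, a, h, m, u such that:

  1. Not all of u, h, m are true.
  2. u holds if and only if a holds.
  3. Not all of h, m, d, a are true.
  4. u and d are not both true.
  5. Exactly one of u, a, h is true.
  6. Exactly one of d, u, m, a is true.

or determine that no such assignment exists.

d=F; a=F; h=T; m=T; u=F

  (1) {u, h, m}: 2/3 true — not all ✓
  (2) u=F, a=F — same ✓
  (3) {h, m, d, a}: 2/4 true — not all ✓
  (4) u=F, d=F — not both ✓
  (5) {u, a, h}: 1 true — exactly one ✓
  (6) {d, u, m, a}: 1 true — exactly one ✓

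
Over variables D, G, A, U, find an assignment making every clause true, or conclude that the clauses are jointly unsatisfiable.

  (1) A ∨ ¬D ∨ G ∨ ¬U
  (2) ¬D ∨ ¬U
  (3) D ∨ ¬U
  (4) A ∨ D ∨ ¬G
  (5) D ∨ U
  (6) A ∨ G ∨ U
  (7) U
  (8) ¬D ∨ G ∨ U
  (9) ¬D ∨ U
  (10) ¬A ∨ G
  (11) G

Case U = True:
  (¬D ∨ ¬U) forces D = False.
  Clause (D ∨ ¬U) is falsified — contradiction.
Case U = False:
  Clause (U) is falsified — contradiction.
Both cases fail, so the formula is unsatisfiable.

The formula is unsatisfiable.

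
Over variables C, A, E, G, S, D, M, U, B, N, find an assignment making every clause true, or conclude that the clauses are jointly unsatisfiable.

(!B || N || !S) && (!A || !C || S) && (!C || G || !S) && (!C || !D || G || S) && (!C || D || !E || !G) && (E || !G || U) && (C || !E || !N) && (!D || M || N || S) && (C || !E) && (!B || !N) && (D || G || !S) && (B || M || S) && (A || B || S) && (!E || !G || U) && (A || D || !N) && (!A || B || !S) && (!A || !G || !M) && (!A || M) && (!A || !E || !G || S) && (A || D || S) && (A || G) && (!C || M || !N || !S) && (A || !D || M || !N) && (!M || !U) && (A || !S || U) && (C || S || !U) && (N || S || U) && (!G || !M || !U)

Set C = False.
  then (C || !E) forces E = False.
Set A = True.
  then (!A || M) forces M = True.
  then (!M || !U) forces U = False.
  then (E || !G || U) forces G = False.
Try S = True:
  (D || G || !S) forces D = True.
  (!A || B || !S) forces B = True.
  (!B || N || !S) forces N = True.
  clause (!B || !N) is falsified — backtrack.
So S = False.
  then (N || S || U) forces N = True.
  then (!B || !N) forces B = False.
Set D = False.
All clauses satisfied.

C=F, A=T, E=F, G=F, S=F, D=F, M=T, U=F, B=F, N=T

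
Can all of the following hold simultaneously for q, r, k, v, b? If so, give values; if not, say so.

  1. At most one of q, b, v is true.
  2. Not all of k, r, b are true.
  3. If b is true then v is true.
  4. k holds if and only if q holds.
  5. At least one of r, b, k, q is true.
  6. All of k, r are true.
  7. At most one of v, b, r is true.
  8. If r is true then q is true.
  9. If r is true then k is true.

q = True, r = True, k = True, v = False, b = False

  (1) {q, b, v}: 1 true — at most one ✓
  (2) {k, r, b}: 2/3 true — not all ✓
  (3) b=F ⇒ v: vacuous ✓
  (4) k=T, q=T — same ✓
  (5) {r, b, k, q}: 3 true — at least one ✓
  (6) {k, r}: all 2 true ✓
  (7) {v, b, r}: 1 true — at most one ✓
  (8) r=T ⇒ q: T ✓
  (9) r=T ⇒ k: T ✓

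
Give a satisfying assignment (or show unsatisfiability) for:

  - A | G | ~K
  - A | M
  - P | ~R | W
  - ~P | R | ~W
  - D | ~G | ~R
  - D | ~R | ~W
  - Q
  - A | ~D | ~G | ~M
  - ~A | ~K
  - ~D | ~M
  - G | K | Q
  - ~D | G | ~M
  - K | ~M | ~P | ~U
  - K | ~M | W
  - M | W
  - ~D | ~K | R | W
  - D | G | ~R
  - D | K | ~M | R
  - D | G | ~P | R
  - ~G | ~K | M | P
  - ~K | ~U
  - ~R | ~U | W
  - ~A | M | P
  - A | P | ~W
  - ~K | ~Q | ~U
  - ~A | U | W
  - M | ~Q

G=T, D=F, R=F, M=T, U=F, Q=T, P=F, K=T, W=F, A=F

Unit clause (Q) forces Q = True.
In (M | ~Q) only M is left, so M = True.
In (~D | ~M) only ~D is left, so D = False.
Try G = False:
  (D | G | ~R) forces R = False.
  (D | K | ~M | R) forces K = True.
  (A | G | ~K) forces A = True.
  clause (~A | ~K) is falsified — backtrack.
So G = True.
  then (D | ~G | ~R) forces R = False.
  then (D | K | ~M | R) forces K = True.
  then (~K | ~U) forces U = False.
  then (~A | ~K) forces A = False.
Set P = False.
  then (A | P | ~W) forces W = False.
All clauses satisfied.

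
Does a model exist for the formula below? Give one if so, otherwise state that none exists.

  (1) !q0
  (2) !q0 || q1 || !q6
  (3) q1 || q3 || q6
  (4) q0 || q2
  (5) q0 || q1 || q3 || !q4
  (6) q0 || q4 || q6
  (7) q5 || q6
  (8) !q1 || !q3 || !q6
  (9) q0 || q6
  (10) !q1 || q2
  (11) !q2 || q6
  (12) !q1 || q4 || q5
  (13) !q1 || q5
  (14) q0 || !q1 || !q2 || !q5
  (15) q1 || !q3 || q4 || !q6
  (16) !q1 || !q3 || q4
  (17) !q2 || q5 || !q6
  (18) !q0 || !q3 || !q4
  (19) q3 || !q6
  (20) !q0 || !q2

Unit clause (!q0) forces q0 = False.
In (q0 || q2) only q2 is left, so q2 = True.
In (q0 || q6) only q6 is left, so q6 = True.
In (!q2 || q5 || !q6) only q5 is left, so q5 = True.
In (q3 || !q6) only q3 is left, so q3 = True.
In (!q1 || !q3 || !q6) only !q1 is left, so q1 = False.
In (q1 || !q3 || q4 || !q6) only q4 is left, so q4 = True.
All clauses satisfied.

q0: False, q1: False, q2: True, q3: True, q4: True, q5: True, q6: True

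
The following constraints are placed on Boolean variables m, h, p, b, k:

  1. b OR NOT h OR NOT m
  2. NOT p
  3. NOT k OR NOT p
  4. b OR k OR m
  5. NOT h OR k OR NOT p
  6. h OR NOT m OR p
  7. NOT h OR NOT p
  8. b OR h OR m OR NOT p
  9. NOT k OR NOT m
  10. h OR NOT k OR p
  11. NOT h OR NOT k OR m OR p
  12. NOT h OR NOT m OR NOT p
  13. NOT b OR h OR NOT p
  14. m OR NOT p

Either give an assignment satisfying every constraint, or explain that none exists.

Unit clause (NOT p) forces p = False.
Set m = False.
Set h = False.
  then (h OR NOT k OR p) forces k = False.
  then (b OR k OR m) forces b = True.
All clauses satisfied.

m = False, h = False, p = False, b = True, k = False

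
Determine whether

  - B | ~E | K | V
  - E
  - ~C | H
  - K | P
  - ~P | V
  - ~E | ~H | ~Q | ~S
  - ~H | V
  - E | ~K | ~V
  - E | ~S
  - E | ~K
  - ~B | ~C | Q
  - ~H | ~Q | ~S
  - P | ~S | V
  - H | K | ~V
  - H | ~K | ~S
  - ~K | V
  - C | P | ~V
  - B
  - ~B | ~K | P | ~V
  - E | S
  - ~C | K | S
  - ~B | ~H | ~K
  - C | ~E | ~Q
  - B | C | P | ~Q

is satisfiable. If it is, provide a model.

S: True; E: True; K: False; C: False; Q: False; P: True; B: True; H: True; V: True

Unit clause (E) forces E = True.
Unit clause (B) forces B = True.
Set S = True.
Try K = True:
  (H | ~K | ~S) forces H = True.
  clause (~B | ~H | ~K) is falsified — backtrack.
So K = False.
  then (K | P) forces P = True.
  then (~P | V) forces V = True.
  then (H | K | ~V) forces H = True.
  then (~E | ~H | ~Q | ~S) forces Q = False.
  then (~B | ~C | Q) forces C = False.
All clauses satisfied.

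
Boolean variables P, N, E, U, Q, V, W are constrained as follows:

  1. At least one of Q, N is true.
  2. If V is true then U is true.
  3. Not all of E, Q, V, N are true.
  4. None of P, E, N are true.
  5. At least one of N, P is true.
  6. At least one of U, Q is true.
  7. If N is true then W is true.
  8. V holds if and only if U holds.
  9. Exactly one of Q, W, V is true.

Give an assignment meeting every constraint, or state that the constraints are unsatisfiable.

Case P = True:
  Constraint (4) is violated (P=T) — contradiction.
Case P = False:
  (4) forces E = False.
  (4) forces N = False.
  Constraint (5) is violated (N=F, P=F) — contradiction.
Both cases fail — unsatisfiable.

The formula is unsatisfiable.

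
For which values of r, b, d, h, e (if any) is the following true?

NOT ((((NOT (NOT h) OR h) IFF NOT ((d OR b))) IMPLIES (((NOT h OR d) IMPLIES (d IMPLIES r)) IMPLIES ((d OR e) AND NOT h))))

r = False; b = False; d = False; h = True; e = False

  NOT ((((NOT (NOT h) OR h) IFF NOT ((d OR b))) IMPLIES (((NOT h OR d) IMPLIES (d IMPLIES r)) IMPLIES ((d OR e) AND NOT h)))) = True
    ((NOT (NOT h) OR h) IFF NOT ((d OR b))) IMPLIES (((NOT h OR d) IMPLIES (d IMPLIES r)) IMPLIES ((d OR e) AND NOT h)) = False
      (NOT (NOT h) OR h) IFF NOT ((d OR b)) = True
        NOT (NOT h) OR h = True
          NOT (NOT h) = True
            NOT h = False
        NOT ((d OR b)) = True
          d OR b = False
      ((NOT h OR d) IMPLIES (d IMPLIES r)) IMPLIES ((d OR e) AND NOT h) = False
        (NOT h OR d) IMPLIES (d IMPLIES r) = True
          NOT h OR d = False
            NOT h = False
          d IMPLIES r = True
        (d OR e) AND NOT h = False
          d OR e = False
          NOT h = False
The formula evaluates to True.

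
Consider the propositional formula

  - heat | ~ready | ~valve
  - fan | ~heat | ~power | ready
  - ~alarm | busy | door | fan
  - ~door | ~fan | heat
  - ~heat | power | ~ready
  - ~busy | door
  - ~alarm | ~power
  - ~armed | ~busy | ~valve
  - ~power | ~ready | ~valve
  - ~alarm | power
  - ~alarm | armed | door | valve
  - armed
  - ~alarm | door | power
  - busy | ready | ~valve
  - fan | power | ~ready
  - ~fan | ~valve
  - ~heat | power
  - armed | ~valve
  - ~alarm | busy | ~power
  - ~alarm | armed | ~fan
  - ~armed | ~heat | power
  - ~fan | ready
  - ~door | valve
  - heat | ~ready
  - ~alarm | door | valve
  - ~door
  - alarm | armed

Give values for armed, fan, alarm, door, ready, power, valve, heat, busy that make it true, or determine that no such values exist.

armed: True; fan: False; alarm: False; door: False; ready: False; power: False; valve: False; heat: False; busy: False

Unit clause (armed) forces armed = True.
Unit clause (~door) forces door = False.
In (~busy | door) only ~busy is left, so busy = False.
Set fan = False.
  then (~alarm | busy | door | fan) forces alarm = False.
Set ready = False.
  then (busy | ready | ~valve) forces valve = False.
Set power = False.
  then (~heat | power) forces heat = False.
All clauses satisfied.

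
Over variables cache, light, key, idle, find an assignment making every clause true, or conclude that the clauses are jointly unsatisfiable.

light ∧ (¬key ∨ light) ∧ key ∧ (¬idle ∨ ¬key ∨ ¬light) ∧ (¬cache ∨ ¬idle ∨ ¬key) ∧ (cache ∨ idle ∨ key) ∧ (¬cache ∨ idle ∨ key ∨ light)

Unit clause (light) forces light = True.
Unit clause (key) forces key = True.
In (¬idle ∨ ¬key ∨ ¬light) only ¬idle is left, so idle = False.
Set cache = True.
Check each clause:
  (light): light holds.
  (¬key ∨ light): light holds.
  (key): key holds.
  (¬idle ∨ ¬key ∨ ¬light): ¬idle holds.
  (¬cache ∨ ¬idle ∨ ¬key): ¬idle holds.
  (cache ∨ idle ∨ key): cache holds.
  (¬cache ∨ idle ∨ key ∨ light): key holds.
All clauses satisfied.

cache=T, light=T, key=T, idle=F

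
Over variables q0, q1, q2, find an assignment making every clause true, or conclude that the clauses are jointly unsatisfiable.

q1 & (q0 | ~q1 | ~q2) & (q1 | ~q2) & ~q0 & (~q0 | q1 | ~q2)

q0: False, q1: True, q2: False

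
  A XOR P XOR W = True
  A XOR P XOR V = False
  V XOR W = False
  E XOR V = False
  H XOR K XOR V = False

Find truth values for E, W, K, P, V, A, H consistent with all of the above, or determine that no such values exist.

Adding constraints 1, 2, 3 mod 2: every variable appears an even number of times on the left, so the left side is 0.
But the right sides sum to 1 (mod 2). 0 ≠ 1 — the system is inconsistent.

Unsatisfiable — no assignment works.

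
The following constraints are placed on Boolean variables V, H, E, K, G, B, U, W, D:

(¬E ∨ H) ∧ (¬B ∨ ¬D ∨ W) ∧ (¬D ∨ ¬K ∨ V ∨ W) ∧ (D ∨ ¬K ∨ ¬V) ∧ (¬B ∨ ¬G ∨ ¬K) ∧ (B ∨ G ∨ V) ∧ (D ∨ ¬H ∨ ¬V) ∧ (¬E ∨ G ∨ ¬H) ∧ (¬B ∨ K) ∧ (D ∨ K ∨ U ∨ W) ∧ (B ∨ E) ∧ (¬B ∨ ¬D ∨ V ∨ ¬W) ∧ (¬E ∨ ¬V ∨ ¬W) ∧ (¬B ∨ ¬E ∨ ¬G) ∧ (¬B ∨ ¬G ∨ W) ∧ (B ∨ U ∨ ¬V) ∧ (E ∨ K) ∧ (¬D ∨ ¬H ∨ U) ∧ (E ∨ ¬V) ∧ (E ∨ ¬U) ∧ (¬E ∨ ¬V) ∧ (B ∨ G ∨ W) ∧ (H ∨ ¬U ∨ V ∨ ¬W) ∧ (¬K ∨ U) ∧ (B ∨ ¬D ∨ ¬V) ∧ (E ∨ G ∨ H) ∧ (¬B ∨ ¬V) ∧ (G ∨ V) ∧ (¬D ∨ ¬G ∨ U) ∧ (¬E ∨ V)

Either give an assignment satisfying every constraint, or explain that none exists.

Case V = True:
  (E ∨ ¬V) forces E = True.
  Clause (¬E ∨ ¬V) is falsified — contradiction.
Case V = False:
  (G ∨ V) forces G = True.
  (¬E ∨ V) forces E = False.
  (B ∨ E) forces B = True.
  (¬B ∨ ¬G ∨ ¬K) forces K = False.
  Clause (¬B ∨ K) is falsified — contradiction.
Both cases fail, so the formula is unsatisfiable.

The formula is unsatisfiable.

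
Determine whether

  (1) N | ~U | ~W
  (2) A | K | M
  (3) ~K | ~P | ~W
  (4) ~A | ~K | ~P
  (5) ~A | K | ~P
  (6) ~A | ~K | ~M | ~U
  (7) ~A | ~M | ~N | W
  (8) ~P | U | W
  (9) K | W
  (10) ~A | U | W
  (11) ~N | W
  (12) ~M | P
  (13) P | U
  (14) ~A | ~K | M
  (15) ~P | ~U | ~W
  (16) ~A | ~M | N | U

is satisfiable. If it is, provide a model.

P: True, M: True, W: True, A: False, N: False, U: False, K: False

Set P = True.
Set M = True.
Set W = True.
  then (~K | ~P | ~W) forces K = False.
  then (~A | K | ~P) forces A = False.
  then (~P | ~U | ~W) forces U = False.
Set N = False.
All clauses satisfied.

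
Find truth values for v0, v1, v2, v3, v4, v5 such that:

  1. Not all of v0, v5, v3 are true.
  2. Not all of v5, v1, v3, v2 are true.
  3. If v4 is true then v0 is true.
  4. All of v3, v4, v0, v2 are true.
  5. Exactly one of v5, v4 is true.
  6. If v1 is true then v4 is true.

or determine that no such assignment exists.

v0: True, v1: False, v2: True, v3: True, v4: True, v5: False

  (1) {v0, v5, v3}: 2/3 true — not all ✓
  (2) {v5, v1, v3, v2}: 2/4 true — not all ✓
  (3) v4=T ⇒ v0: T ✓
  (4) {v3, v4, v0, v2}: all 4 true ✓
  (5) {v5, v4}: 1 true — exactly one ✓
  (6) v1=F ⇒ v4: vacuous ✓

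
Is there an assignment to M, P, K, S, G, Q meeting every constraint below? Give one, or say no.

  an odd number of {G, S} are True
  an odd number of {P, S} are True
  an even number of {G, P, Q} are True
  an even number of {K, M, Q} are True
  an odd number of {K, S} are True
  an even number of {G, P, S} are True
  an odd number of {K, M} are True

Adding constraints 1, 2, 3, 4, 7 mod 2: every variable appears an even number of times on the left, so the left side is 0.
But the right sides sum to 1 (mod 2). 0 ≠ 1 — the system is inconsistent.

UNSATISFIABLE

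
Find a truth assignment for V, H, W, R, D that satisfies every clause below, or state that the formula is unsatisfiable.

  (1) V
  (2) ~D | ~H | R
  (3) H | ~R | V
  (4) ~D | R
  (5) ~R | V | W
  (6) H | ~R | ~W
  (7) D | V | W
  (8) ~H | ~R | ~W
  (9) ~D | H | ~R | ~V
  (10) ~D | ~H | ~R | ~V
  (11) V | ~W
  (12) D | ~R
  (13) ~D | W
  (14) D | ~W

Unit clause (V) forces V = True.
Set H = True.
Try W = True:
  (~H | ~R | ~W) forces R = False.
  (~D | ~H | R) forces D = False.
  clause (D | ~W) is falsified — backtrack.
So W = False.
  then (~D | W) forces D = False.
  then (D | ~R) forces R = False.
All clauses satisfied.

V = True; H = True; W = False; R = False; D = False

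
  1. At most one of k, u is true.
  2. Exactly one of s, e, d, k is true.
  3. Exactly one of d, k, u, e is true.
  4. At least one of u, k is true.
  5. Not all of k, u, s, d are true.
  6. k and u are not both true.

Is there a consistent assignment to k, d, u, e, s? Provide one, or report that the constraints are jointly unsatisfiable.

k=T; d=F; u=F; e=F; s=F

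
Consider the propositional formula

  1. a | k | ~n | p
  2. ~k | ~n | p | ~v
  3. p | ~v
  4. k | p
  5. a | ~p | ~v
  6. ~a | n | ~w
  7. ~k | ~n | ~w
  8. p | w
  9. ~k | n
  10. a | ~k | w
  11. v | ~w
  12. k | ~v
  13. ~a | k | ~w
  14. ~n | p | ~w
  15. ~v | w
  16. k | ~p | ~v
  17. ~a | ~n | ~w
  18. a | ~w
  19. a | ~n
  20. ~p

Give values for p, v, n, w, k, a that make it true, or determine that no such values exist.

The formula is unsatisfiable.

Case p = True:
  Clause (~p) is falsified — contradiction.
Case p = False:
  (p | ~v) forces v = False.
  (k | p) forces k = True.
  (p | w) forces w = True.
  Clause (v | ~w) is falsified — contradiction.
Both cases fail, so the formula is unsatisfiable.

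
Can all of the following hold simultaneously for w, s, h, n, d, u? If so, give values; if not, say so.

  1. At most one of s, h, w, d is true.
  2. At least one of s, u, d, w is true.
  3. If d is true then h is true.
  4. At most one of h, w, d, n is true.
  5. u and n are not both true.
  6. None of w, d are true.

w=F, s=F, h=F, n=F, d=F, u=T

  (1) {s, h, w, d}: 0 true — at most one ✓
  (2) {s, u, d, w}: 1 true — at least one ✓
  (3) d=F ⇒ h: vacuous ✓
  (4) {h, w, d, n}: 0 true — at most one ✓
  (5) u=T, n=F — not both ✓
  (6) {w, d}: 0 true — none ✓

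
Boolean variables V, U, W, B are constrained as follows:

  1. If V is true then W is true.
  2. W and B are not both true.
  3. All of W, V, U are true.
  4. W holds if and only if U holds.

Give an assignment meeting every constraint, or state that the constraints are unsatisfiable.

V: True, U: True, W: True, B: False

  (1) V=T ⇒ W: T ✓
  (2) W=T, B=F — not both ✓
  (3) {W, V, U}: all 3 true ✓
  (4) W=T, U=T — same ✓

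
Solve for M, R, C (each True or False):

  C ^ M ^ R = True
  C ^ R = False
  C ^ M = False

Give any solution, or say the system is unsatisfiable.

M: True, R: True, C: True

C ^ M ^ R = T ^ T ^ T = True ✓
C ^ R = T ^ T = False ✓
C ^ M = T ^ T = False ✓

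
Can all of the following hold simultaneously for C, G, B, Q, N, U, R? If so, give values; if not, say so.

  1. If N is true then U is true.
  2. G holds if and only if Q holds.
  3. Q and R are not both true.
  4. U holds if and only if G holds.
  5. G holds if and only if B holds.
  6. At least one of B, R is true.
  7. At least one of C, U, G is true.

C = False, G = True, B = True, Q = True, N = False, U = True, R = False

  (1) N=F ⇒ U: vacuous ✓
  (2) G=T, Q=T — same ✓
  (3) Q=T, R=F — not both ✓
  (4) U=T, G=T — same ✓
  (5) G=T, B=T — same ✓
  (6) {B, R}: 1 true — at least one ✓
  (7) {C, U, G}: 2 true — at least one ✓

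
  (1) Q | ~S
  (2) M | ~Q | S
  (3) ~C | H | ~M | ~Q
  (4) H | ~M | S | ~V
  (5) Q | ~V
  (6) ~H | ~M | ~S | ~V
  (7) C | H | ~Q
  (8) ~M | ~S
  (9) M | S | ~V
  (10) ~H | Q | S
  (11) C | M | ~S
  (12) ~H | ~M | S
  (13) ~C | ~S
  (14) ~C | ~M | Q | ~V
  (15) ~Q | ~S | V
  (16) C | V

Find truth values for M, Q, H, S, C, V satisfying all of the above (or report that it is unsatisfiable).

M = False, Q = False, H = False, S = False, C = True, V = False

Set M = False.
Try Q = True:
  (M | ~Q | S) forces S = True.
  (C | M | ~S) forces C = True.
  clause (~C | ~S) is falsified — backtrack.
So Q = False.
  then (Q | ~S) forces S = False.
  then (Q | ~V) forces V = False.
  then (~H | Q | S) forces H = False.
  then (C | V) forces C = True.
All clauses satisfied.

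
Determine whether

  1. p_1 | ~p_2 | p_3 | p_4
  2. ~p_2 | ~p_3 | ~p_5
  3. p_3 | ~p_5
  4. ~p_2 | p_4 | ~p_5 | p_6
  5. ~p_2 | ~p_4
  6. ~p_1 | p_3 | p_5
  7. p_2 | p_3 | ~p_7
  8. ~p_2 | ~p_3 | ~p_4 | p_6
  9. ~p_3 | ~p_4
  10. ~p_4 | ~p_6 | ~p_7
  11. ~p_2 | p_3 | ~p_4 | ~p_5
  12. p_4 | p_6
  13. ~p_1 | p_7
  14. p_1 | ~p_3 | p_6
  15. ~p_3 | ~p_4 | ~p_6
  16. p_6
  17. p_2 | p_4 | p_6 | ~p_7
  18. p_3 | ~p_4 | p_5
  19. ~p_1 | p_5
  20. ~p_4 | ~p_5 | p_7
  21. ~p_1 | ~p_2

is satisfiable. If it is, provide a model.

Unit clause (p_6) forces p_6 = True.
Set p_1 = False.
Set p_2 = True.
  then (~p_2 | ~p_4) forces p_4 = False.
  then (p_1 | ~p_2 | p_3 | p_4) forces p_3 = True.
  then (~p_2 | ~p_3 | ~p_5) forces p_5 = False.
Set p_7 = False.
All clauses satisfied.

p_1=F, p_2=T, p_3=T, p_4=F, p_5=F, p_6=T, p_7=F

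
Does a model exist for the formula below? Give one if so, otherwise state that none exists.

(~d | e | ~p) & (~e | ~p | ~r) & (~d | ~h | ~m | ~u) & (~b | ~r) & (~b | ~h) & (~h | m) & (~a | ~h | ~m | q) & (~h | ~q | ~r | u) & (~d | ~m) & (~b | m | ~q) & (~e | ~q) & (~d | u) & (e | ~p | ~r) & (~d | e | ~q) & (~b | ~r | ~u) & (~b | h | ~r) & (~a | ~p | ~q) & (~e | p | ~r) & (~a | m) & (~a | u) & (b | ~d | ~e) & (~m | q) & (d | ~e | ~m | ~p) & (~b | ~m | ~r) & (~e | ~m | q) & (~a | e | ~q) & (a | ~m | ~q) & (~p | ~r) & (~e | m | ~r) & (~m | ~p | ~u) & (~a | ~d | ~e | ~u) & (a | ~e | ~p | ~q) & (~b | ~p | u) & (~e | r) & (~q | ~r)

a = False, p = False, h = False, r = False, u = True, e = False, b = False, d = False, q = True, m = False

Set a = False.
Set p = False.
Try h = True:
  (~b | ~h) forces b = False.
  (~h | m) forces m = True.
  (~d | ~m) forces d = False.
  (~m | q) forces q = True.
  clause (a | ~m | ~q) is falsified — backtrack.
So h = False.
Set r = False.
  then (~e | r) forces e = False.
Set u = True.
Set b = False.
Set d = False.
Set q = True.
  then (a | ~m | ~q) forces m = False.
All clauses satisfied.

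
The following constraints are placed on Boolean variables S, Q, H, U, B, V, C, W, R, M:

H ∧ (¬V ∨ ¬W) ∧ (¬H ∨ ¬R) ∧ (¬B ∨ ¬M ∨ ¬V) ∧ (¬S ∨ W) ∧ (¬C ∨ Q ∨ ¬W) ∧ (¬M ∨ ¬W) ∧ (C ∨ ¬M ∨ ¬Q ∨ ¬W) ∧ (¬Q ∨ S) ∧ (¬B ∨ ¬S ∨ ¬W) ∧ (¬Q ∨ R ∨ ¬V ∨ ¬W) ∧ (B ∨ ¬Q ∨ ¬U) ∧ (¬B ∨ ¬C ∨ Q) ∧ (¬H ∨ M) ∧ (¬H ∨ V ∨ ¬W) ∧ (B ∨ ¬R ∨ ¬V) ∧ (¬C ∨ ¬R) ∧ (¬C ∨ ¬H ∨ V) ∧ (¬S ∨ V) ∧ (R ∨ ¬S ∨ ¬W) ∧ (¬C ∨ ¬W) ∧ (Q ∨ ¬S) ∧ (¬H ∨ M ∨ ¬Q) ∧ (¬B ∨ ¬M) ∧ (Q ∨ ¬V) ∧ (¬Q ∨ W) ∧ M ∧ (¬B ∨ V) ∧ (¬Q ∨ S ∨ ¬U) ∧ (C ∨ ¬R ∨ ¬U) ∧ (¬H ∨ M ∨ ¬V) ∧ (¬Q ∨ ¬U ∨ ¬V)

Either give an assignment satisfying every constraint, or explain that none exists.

Unit clause (H) forces H = True.
In (¬H ∨ ¬R) only ¬R is left, so R = False.
In (¬H ∨ M) only M is left, so M = True.
In (¬B ∨ ¬M) only ¬B is left, so B = False.
In (¬M ∨ ¬W) only ¬W is left, so W = False.
In (¬Q ∨ W) only ¬Q is left, so Q = False.
In (¬S ∨ W) only ¬S is left, so S = False.
In (Q ∨ ¬V) only ¬V is left, so V = False.
In (¬C ∨ ¬H ∨ V) only ¬C is left, so C = False.
Set U = True.
All clauses satisfied.

S = False; Q = False; H = True; U = True; B = False; V = False; C = False; W = False; R = False; M = True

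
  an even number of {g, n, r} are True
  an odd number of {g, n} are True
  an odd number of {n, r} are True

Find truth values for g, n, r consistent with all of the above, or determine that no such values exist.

g = True, n = False, r = True

{g, n, r}: 2 true → even ✓
{g, n}: 1 true → odd ✓
{n, r}: 1 true → odd ✓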